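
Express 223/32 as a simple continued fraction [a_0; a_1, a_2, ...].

Run the Euclidean algorithm on 223 and 32; the successive quotients are the partial quotients a_0, a_1, ... (each step inverts the fractional part left over by the previous one):
  223 = 6*32 + 31, so a_0 = 6.
  32 = 1*31 + 1, so a_1 = 1.
  31 = 31*1 + 0, so a_2 = 31.
The remainder reaches 0 after 3 divisions, so the expansion has 3 partial quotients, read off in order.

[6; 1, 31]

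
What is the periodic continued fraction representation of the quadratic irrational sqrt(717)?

Write x_i = (sqrt(717) + m_i)/d_i with (m_0, d_0) = (0, 1). a_0 = floor(sqrt(717)) = 26, since 26^2 = 676 <= 717 < 729 = 27^2.
Iterate m_{i+1} = d_i*a_i - m_i, d_{i+1} = (717 - m_{i+1}^2)/d_i, a_{i+1} = floor((a_0 + m_{i+1})/d_{i+1}):
  m_1 = 1*26 - 0 = 26, d_1 = (717 - 26^2)/1 = 41/1 = 41, a_1 = floor((26 + 26)/41) = 1.
  m_2 = 41*1 - 26 = 15, d_2 = (717 - 15^2)/41 = 492/41 = 12, a_2 = floor((26 + 15)/12) = 3.
  m_3 = 12*3 - 15 = 21, d_3 = (717 - 21^2)/12 = 276/12 = 23, a_3 = floor((26 + 21)/23) = 2.
  m_4 = 23*2 - 21 = 25, d_4 = (717 - 25^2)/23 = 92/23 = 4, a_4 = floor((26 + 25)/4) = 12.
  m_5 = 4*12 - 25 = 23, d_5 = (717 - 23^2)/4 = 188/4 = 47, a_5 = floor((26 + 23)/47) = 1.
  m_6 = 47*1 - 23 = 24, d_6 = (717 - 24^2)/47 = 141/47 = 3, a_6 = floor((26 + 24)/3) = 16.
  m_7 = 3*16 - 24 = 24, d_7 = (717 - 24^2)/3 = 141/3 = 47, a_7 = floor((26 + 24)/47) = 1.
  m_8 = 47*1 - 24 = 23, d_8 = (717 - 23^2)/47 = 188/47 = 4, a_8 = floor((26 + 23)/4) = 12.
  m_9 = 4*12 - 23 = 25, d_9 = (717 - 25^2)/4 = 92/4 = 23, a_9 = floor((26 + 25)/23) = 2.
  m_10 = 23*2 - 25 = 21, d_10 = (717 - 21^2)/23 = 276/23 = 12, a_10 = floor((26 + 21)/12) = 3.
  m_11 = 12*3 - 21 = 15, d_11 = (717 - 15^2)/12 = 492/12 = 41, a_11 = floor((26 + 15)/41) = 1.
  m_12 = 41*1 - 15 = 26, d_12 = (717 - 26^2)/41 = 41/41 = 1, a_12 = floor((26 + 26)/1) = 52.
  m_13 = 1*52 - 26 = 26, d_13 = (717 - 26^2)/1 = 41/1 = 41: (m_13, d_13) = (m_1, d_1) = (26, 41), so from here the quotients repeat a_1, ..., a_12; the period length is 12.
Hence the expansion of sqrt(717) is a_0 = 26 followed by the repeating block 1, 3, 2, 12, 1, 16, 1, 12, 2, 3, 1, 52 (period 12).

[26; (1, 3, 2, 12, 1, 16, 1, 12, 2, 3, 1, 52)]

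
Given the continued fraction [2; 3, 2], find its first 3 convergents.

2/1, 7/3, 16/7

Using the convergent recurrence p_i = a_i*p_{i-1} + p_{i-2}, q_i = a_i*q_{i-1} + q_{i-2} with p_{-2}=0, p_{-1}=1, q_{-2}=1, q_{-1}=0:
  i=0: a_0=2, p_0 = 2*1 + 0 = 2, q_0 = 2*0 + 1 = 1.
  i=1: a_1=3, p_1 = 3*2 + 1 = 7, q_1 = 3*1 + 0 = 3.
  i=2: a_2=2, p_2 = 2*7 + 2 = 16, q_2 = 2*3 + 1 = 7.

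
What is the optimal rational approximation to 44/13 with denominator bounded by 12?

Expand x = 44/13 as a continued fraction with the Euclidean algorithm:
  44 = 3*13 + 5, so a_0 = 3.
  13 = 2*5 + 3, so a_1 = 2.
  5 = 1*3 + 2, so a_2 = 1.
  3 = 1*2 + 1, so a_3 = 1.
  2 = 2*1 + 0, so a_4 = 2.
so x = [3; 2, 1, 1, 2].
Convergents (p_i = a_i*p_{i-1} + p_{i-2}, q_i = a_i*q_{i-1} + q_{i-2} with p_{-2}=0, p_{-1}=1, q_{-2}=1, q_{-1}=0), until the denominator exceeds 12:
  i=0: a_0=3, p_0 = 3*1 + 0 = 3, q_0 = 3*0 + 1 = 1.
  i=1: a_1=2, p_1 = 2*3 + 1 = 7, q_1 = 2*1 + 0 = 2.
  i=2: a_2=1, p_2 = 1*7 + 3 = 10, q_2 = 1*2 + 1 = 3.
  i=3: a_3=1, p_3 = 1*10 + 7 = 17, q_3 = 1*3 + 2 = 5.
  i=4: a_4=2, p_4 = 2*17 + 10 = 44, q_4 = 2*5 + 3 = 13.
q_4 = 13 > 12, so the last convergent with denominator <= 12 is p_3/q_3 = 17/5.
The closest fraction with denominator <= 12 is either p_3/q_3 or the intermediate fraction (k*p_3 + p_2)/(k*q_3 + q_2) with the largest k >= 1 whose denominator stays <= 12; these approach x as k grows, and every other convergent or intermediate fraction in range is farther away.
Largest k: floor((12 - q_2)/q_3) = floor((12 - 3)/5) = 1.
That gives (1*17 + 10)/(1*5 + 3) = 27/8.
Compare the errors: |x - 17/5| = |44*5 - 17*13|/(13*5) = 1/65, and |x - 27/8| = |44*8 - 27*13|/(13*8) = 1/104.
Cross-multiplying, 1*65 = 65 < 104 = 1*104, so 1/104 is smaller: the intermediate fraction 27/8 is closer to x than 17/5.

27/8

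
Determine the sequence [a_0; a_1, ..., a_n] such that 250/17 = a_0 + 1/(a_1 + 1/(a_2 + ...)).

Run the Euclidean algorithm on 250 and 17; the successive quotients are the partial quotients a_0, a_1, ... (each step inverts the fractional part left over by the previous one):
  250 = 14*17 + 12, so a_0 = 14.
  17 = 1*12 + 5, so a_1 = 1.
  12 = 2*5 + 2, so a_2 = 2.
  5 = 2*2 + 1, so a_3 = 2.
  2 = 2*1 + 0, so a_4 = 2.
The remainder reaches 0 after 5 divisions, so the expansion has 5 partial quotients, read off in order.

[14; 1, 2, 2, 2]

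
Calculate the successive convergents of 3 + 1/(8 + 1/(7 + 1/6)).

Using the convergent recurrence p_i = a_i*p_{i-1} + p_{i-2}, q_i = a_i*q_{i-1} + q_{i-2} with p_{-2}=0, p_{-1}=1, q_{-2}=1, q_{-1}=0:
  i=0: a_0=3, p_0 = 3*1 + 0 = 3, q_0 = 3*0 + 1 = 1.
  i=1: a_1=8, p_1 = 8*3 + 1 = 25, q_1 = 8*1 + 0 = 8.
  i=2: a_2=7, p_2 = 7*25 + 3 = 178, q_2 = 7*8 + 1 = 57.
  i=3: a_3=6, p_3 = 6*178 + 25 = 1093, q_3 = 6*57 + 8 = 350.

3/1, 25/8, 178/57, 1093/350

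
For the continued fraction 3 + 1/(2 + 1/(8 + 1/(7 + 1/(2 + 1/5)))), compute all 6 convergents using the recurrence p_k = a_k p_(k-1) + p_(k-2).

3/1, 7/2, 59/17, 420/121, 899/259, 4915/1416

Using the convergent recurrence p_i = a_i*p_{i-1} + p_{i-2}, q_i = a_i*q_{i-1} + q_{i-2} with p_{-2}=0, p_{-1}=1, q_{-2}=1, q_{-1}=0:
  i=0: a_0=3, p_0 = 3*1 + 0 = 3, q_0 = 3*0 + 1 = 1.
  i=1: a_1=2, p_1 = 2*3 + 1 = 7, q_1 = 2*1 + 0 = 2.
  i=2: a_2=8, p_2 = 8*7 + 3 = 59, q_2 = 8*2 + 1 = 17.
  i=3: a_3=7, p_3 = 7*59 + 7 = 420, q_3 = 7*17 + 2 = 121.
  i=4: a_4=2, p_4 = 2*420 + 59 = 899, q_4 = 2*121 + 17 = 259.
  i=5: a_5=5, p_5 = 5*899 + 420 = 4915, q_5 = 5*259 + 121 = 1416.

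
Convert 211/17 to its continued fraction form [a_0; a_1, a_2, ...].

[12; 2, 2, 3]

Run the Euclidean algorithm on 211 and 17; the successive quotients are the partial quotients a_0, a_1, ... (each step inverts the fractional part left over by the previous one):
  211 = 12*17 + 7, so a_0 = 12.
  17 = 2*7 + 3, so a_1 = 2.
  7 = 2*3 + 1, so a_2 = 2.
  3 = 3*1 + 0, so a_3 = 3.
The remainder reaches 0 after 4 divisions, so the expansion has 4 partial quotients, read off in order.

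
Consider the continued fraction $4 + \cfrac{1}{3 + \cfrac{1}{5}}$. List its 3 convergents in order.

4/1, 13/3, 69/16

Using the convergent recurrence p_i = a_i*p_{i-1} + p_{i-2}, q_i = a_i*q_{i-1} + q_{i-2} with p_{-2}=0, p_{-1}=1, q_{-2}=1, q_{-1}=0:
  i=0: a_0=4, p_0 = 4*1 + 0 = 4, q_0 = 4*0 + 1 = 1.
  i=1: a_1=3, p_1 = 3*4 + 1 = 13, q_1 = 3*1 + 0 = 3.
  i=2: a_2=5, p_2 = 5*13 + 4 = 69, q_2 = 5*3 + 1 = 16.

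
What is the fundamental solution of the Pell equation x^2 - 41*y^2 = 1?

(x, y) = (2049, 320)

First expand sqrt(41) as a continued fraction. With x_i = (sqrt(41) + m_i)/d_i and (m_0, d_0) = (0, 1): a_0 = floor(sqrt(41)) = 6, since 6^2 = 36 <= 41 < 49 = 7^2.
Iterate m_{i+1} = d_i*a_i - m_i, d_{i+1} = (41 - m_{i+1}^2)/d_i, a_{i+1} = floor((a_0 + m_{i+1})/d_{i+1}):
  m_1 = 1*6 - 0 = 6, d_1 = (41 - 6^2)/1 = 5/1 = 5, a_1 = floor((6 + 6)/5) = 2.
  m_2 = 5*2 - 6 = 4, d_2 = (41 - 4^2)/5 = 25/5 = 5, a_2 = floor((6 + 4)/5) = 2.
  m_3 = 5*2 - 4 = 6, d_3 = (41 - 6^2)/5 = 5/5 = 1, a_3 = floor((6 + 6)/1) = 12.
  m_4 = 1*12 - 6 = 6, d_4 = (41 - 6^2)/1 = 5/1 = 5: (m_4, d_4) = (m_1, d_1) = (6, 5), so from here the quotients repeat a_1, ..., a_3; the period length is 3.
So sqrt(41) = [6; (2, 2, 12)] with period length k = 3.
k is odd, so (p_{k-1}, q_{k-1}) only solves x^2 - 41y^2 = -1 and the fundamental solution of x^2 - 41y^2 = 1 is (p_{2k-1}, q_{2k-1}) = (p_5, q_5); compute convergents through index 5, running through the period twice.
Convergents (p_i = a_i*p_{i-1} + p_{i-2}, q_i = a_i*q_{i-1} + q_{i-2} with p_{-2}=0, p_{-1}=1, q_{-2}=1, q_{-1}=0):
  i=0: a_0=6, p_0 = 6*1 + 0 = 6, q_0 = 6*0 + 1 = 1.
  i=1: a_1=2, p_1 = 2*6 + 1 = 13, q_1 = 2*1 + 0 = 2.
  i=2: a_2=2, p_2 = 2*13 + 6 = 32, q_2 = 2*2 + 1 = 5.
  i=3: a_3=12, p_3 = 12*32 + 13 = 397, q_3 = 12*5 + 2 = 62.
  i=4: a_4=2, p_4 = 2*397 + 32 = 826, q_4 = 2*62 + 5 = 129.
  i=5: a_5=2, p_5 = 2*826 + 397 = 2049, q_5 = 2*129 + 62 = 320.
Indeed p_2^2 - 41*q_2^2 = 1024 - 1025 = -1, not +1.
Check: 2049^2 - 41*320^2 = 4198401 - 4198400 = 1, so (x, y) = (2049, 320) solves the equation, and by the theorem it is the least positive solution.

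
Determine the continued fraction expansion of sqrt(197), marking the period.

[14; (28)]

Write x_i = (sqrt(197) + m_i)/d_i with (m_0, d_0) = (0, 1). a_0 = floor(sqrt(197)) = 14, since 14^2 = 196 <= 197 < 225 = 15^2.
Iterate m_{i+1} = d_i*a_i - m_i, d_{i+1} = (197 - m_{i+1}^2)/d_i, a_{i+1} = floor((a_0 + m_{i+1})/d_{i+1}):
  m_1 = 1*14 - 0 = 14, d_1 = (197 - 14^2)/1 = 1/1 = 1, a_1 = floor((14 + 14)/1) = 28.
  m_2 = 1*28 - 14 = 14, d_2 = (197 - 14^2)/1 = 1/1 = 1: (m_2, d_2) = (m_1, d_1) = (14, 1), so from here the quotient a_1 repeats; the period length is 1.
Hence the expansion of sqrt(197) is a_0 = 14 followed by the repeating block 28 (period 1).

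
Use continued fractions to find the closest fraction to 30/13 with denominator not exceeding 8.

Expand x = 30/13 as a continued fraction with the Euclidean algorithm:
  30 = 2*13 + 4, so a_0 = 2.
  13 = 3*4 + 1, so a_1 = 3.
  4 = 4*1 + 0, so a_2 = 4.
so x = [2; 3, 4].
Convergents (p_i = a_i*p_{i-1} + p_{i-2}, q_i = a_i*q_{i-1} + q_{i-2} with p_{-2}=0, p_{-1}=1, q_{-2}=1, q_{-1}=0), until the denominator exceeds 8:
  i=0: a_0=2, p_0 = 2*1 + 0 = 2, q_0 = 2*0 + 1 = 1.
  i=1: a_1=3, p_1 = 3*2 + 1 = 7, q_1 = 3*1 + 0 = 3.
  i=2: a_2=4, p_2 = 4*7 + 2 = 30, q_2 = 4*3 + 1 = 13.
q_2 = 13 > 8, so the last convergent with denominator <= 8 is p_1/q_1 = 7/3.
The closest fraction with denominator <= 8 is either p_1/q_1 or the intermediate fraction (k*p_1 + p_0)/(k*q_1 + q_0) with the largest k >= 1 whose denominator stays <= 8; these approach x as k grows, and every other convergent or intermediate fraction in range is farther away.
Largest k: floor((8 - q_0)/q_1) = floor((8 - 1)/3) = 2.
That gives (2*7 + 2)/(2*3 + 1) = 16/7.
Compare the errors: |x - 7/3| = |30*3 - 7*13|/(13*3) = 1/39, and |x - 16/7| = |30*7 - 16*13|/(13*7) = 2/91.
Cross-multiplying, 2*39 = 78 < 91 = 1*91, so 2/91 is smaller: the intermediate fraction 16/7 is closer to x than 7/3.

16/7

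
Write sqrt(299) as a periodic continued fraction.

Write x_i = (sqrt(299) + m_i)/d_i with (m_0, d_0) = (0, 1). a_0 = floor(sqrt(299)) = 17, since 17^2 = 289 <= 299 < 324 = 18^2.
Iterate m_{i+1} = d_i*a_i - m_i, d_{i+1} = (299 - m_{i+1}^2)/d_i, a_{i+1} = floor((a_0 + m_{i+1})/d_{i+1}):
  m_1 = 1*17 - 0 = 17, d_1 = (299 - 17^2)/1 = 10/1 = 10, a_1 = floor((17 + 17)/10) = 3.
  m_2 = 10*3 - 17 = 13, d_2 = (299 - 13^2)/10 = 130/10 = 13, a_2 = floor((17 + 13)/13) = 2.
  m_3 = 13*2 - 13 = 13, d_3 = (299 - 13^2)/13 = 130/13 = 10, a_3 = floor((17 + 13)/10) = 3.
  m_4 = 10*3 - 13 = 17, d_4 = (299 - 17^2)/10 = 10/10 = 1, a_4 = floor((17 + 17)/1) = 34.
  m_5 = 1*34 - 17 = 17, d_5 = (299 - 17^2)/1 = 10/1 = 10: (m_5, d_5) = (m_1, d_1) = (17, 10), so from here the quotients repeat a_1, ..., a_4; the period length is 4.
Hence the expansion of sqrt(299) is a_0 = 17 followed by the repeating block 3, 2, 3, 34 (period 4).

[17; (3, 2, 3, 34)]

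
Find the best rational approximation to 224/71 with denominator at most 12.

19/6

Expand x = 224/71 as a continued fraction with the Euclidean algorithm:
  224 = 3*71 + 11, so a_0 = 3.
  71 = 6*11 + 5, so a_1 = 6.
  11 = 2*5 + 1, so a_2 = 2.
  5 = 5*1 + 0, so a_3 = 5.
so x = [3; 6, 2, 5].
Convergents (p_i = a_i*p_{i-1} + p_{i-2}, q_i = a_i*q_{i-1} + q_{i-2} with p_{-2}=0, p_{-1}=1, q_{-2}=1, q_{-1}=0), until the denominator exceeds 12:
  i=0: a_0=3, p_0 = 3*1 + 0 = 3, q_0 = 3*0 + 1 = 1.
  i=1: a_1=6, p_1 = 6*3 + 1 = 19, q_1 = 6*1 + 0 = 6.
  i=2: a_2=2, p_2 = 2*19 + 3 = 41, q_2 = 2*6 + 1 = 13.
q_2 = 13 > 12, so the last convergent with denominator <= 12 is p_1/q_1 = 19/6.
The closest fraction with denominator <= 12 is either p_1/q_1 or the intermediate fraction (k*p_1 + p_0)/(k*q_1 + q_0) with the largest k >= 1 whose denominator stays <= 12; these approach x as k grows, and every other convergent or intermediate fraction in range is farther away.
Largest k: floor((12 - q_0)/q_1) = floor((12 - 1)/6) = 1.
That gives (1*19 + 3)/(1*6 + 1) = 22/7.
Compare the errors: |x - 19/6| = |224*6 - 19*71|/(71*6) = 5/426, and |x - 22/7| = |224*7 - 22*71|/(71*7) = 6/497.
Cross-multiplying, 5*497 = 2485 < 2556 = 6*426, so 5/426 is smaller: the convergent 19/6 is closer to x than 22/7.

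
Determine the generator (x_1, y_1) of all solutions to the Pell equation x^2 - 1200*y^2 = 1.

(x, y) = (1351, 39)

First expand sqrt(1200) as a continued fraction. With x_i = (sqrt(1200) + m_i)/d_i and (m_0, d_0) = (0, 1): a_0 = floor(sqrt(1200)) = 34, since 34^2 = 1156 <= 1200 < 1225 = 35^2.
Iterate m_{i+1} = d_i*a_i - m_i, d_{i+1} = (1200 - m_{i+1}^2)/d_i, a_{i+1} = floor((a_0 + m_{i+1})/d_{i+1}):
  m_1 = 1*34 - 0 = 34, d_1 = (1200 - 34^2)/1 = 44/1 = 44, a_1 = floor((34 + 34)/44) = 1.
  m_2 = 44*1 - 34 = 10, d_2 = (1200 - 10^2)/44 = 1100/44 = 25, a_2 = floor((34 + 10)/25) = 1.
  m_3 = 25*1 - 10 = 15, d_3 = (1200 - 15^2)/25 = 975/25 = 39, a_3 = floor((34 + 15)/39) = 1.
  m_4 = 39*1 - 15 = 24, d_4 = (1200 - 24^2)/39 = 624/39 = 16, a_4 = floor((34 + 24)/16) = 3.
  m_5 = 16*3 - 24 = 24, d_5 = (1200 - 24^2)/16 = 624/16 = 39, a_5 = floor((34 + 24)/39) = 1.
  m_6 = 39*1 - 24 = 15, d_6 = (1200 - 15^2)/39 = 975/39 = 25, a_6 = floor((34 + 15)/25) = 1.
  m_7 = 25*1 - 15 = 10, d_7 = (1200 - 10^2)/25 = 1100/25 = 44, a_7 = floor((34 + 10)/44) = 1.
  m_8 = 44*1 - 10 = 34, d_8 = (1200 - 34^2)/44 = 44/44 = 1, a_8 = floor((34 + 34)/1) = 68.
  m_9 = 1*68 - 34 = 34, d_9 = (1200 - 34^2)/1 = 44/1 = 44: (m_9, d_9) = (m_1, d_1) = (34, 44), so from here the quotients repeat a_1, ..., a_8; the period length is 8.
So sqrt(1200) = [34; (1, 1, 1, 3, 1, 1, 1, 68)] with period length k = 8.
k is even, so the fundamental solution of x^2 - 1200y^2 = 1 is (p_{k-1}, q_{k-1}) = (p_7, q_7); compute convergents through index 7.
Convergents (p_i = a_i*p_{i-1} + p_{i-2}, q_i = a_i*q_{i-1} + q_{i-2} with p_{-2}=0, p_{-1}=1, q_{-2}=1, q_{-1}=0):
  i=0: a_0=34, p_0 = 34*1 + 0 = 34, q_0 = 34*0 + 1 = 1.
  i=1: a_1=1, p_1 = 1*34 + 1 = 35, q_1 = 1*1 + 0 = 1.
  i=2: a_2=1, p_2 = 1*35 + 34 = 69, q_2 = 1*1 + 1 = 2.
  i=3: a_3=1, p_3 = 1*69 + 35 = 104, q_3 = 1*2 + 1 = 3.
  i=4: a_4=3, p_4 = 3*104 + 69 = 381, q_4 = 3*3 + 2 = 11.
  i=5: a_5=1, p_5 = 1*381 + 104 = 485, q_5 = 1*11 + 3 = 14.
  i=6: a_6=1, p_6 = 1*485 + 381 = 866, q_6 = 1*14 + 11 = 25.
  i=7: a_7=1, p_7 = 1*866 + 485 = 1351, q_7 = 1*25 + 14 = 39.
Check: 1351^2 - 1200*39^2 = 1825201 - 1825200 = 1, so (x, y) = (1351, 39) solves the equation, and by the theorem it is the least positive solution.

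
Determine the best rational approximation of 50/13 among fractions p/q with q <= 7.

Expand x = 50/13 as a continued fraction with the Euclidean algorithm:
  50 = 3*13 + 11, so a_0 = 3.
  13 = 1*11 + 2, so a_1 = 1.
  11 = 5*2 + 1, so a_2 = 5.
  2 = 2*1 + 0, so a_3 = 2.
so x = [3; 1, 5, 2].
Convergents (p_i = a_i*p_{i-1} + p_{i-2}, q_i = a_i*q_{i-1} + q_{i-2} with p_{-2}=0, p_{-1}=1, q_{-2}=1, q_{-1}=0), until the denominator exceeds 7:
  i=0: a_0=3, p_0 = 3*1 + 0 = 3, q_0 = 3*0 + 1 = 1.
  i=1: a_1=1, p_1 = 1*3 + 1 = 4, q_1 = 1*1 + 0 = 1.
  i=2: a_2=5, p_2 = 5*4 + 3 = 23, q_2 = 5*1 + 1 = 6.
  i=3: a_3=2, p_3 = 2*23 + 4 = 50, q_3 = 2*6 + 1 = 13.
q_3 = 13 > 7, so the last convergent with denominator <= 7 is p_2/q_2 = 23/6.
The closest fraction with denominator <= 7 is either p_2/q_2 or the intermediate fraction (k*p_2 + p_1)/(k*q_2 + q_1) with the largest k >= 1 whose denominator stays <= 7; these approach x as k grows, and every other convergent or intermediate fraction in range is farther away.
Largest k: floor((7 - q_1)/q_2) = floor((7 - 1)/6) = 1.
That gives (1*23 + 4)/(1*6 + 1) = 27/7.
Compare the errors: |x - 23/6| = |50*6 - 23*13|/(13*6) = 1/78, and |x - 27/7| = |50*7 - 27*13|/(13*7) = 1/91.
Cross-multiplying, 1*78 = 78 < 91 = 1*91, so 1/91 is smaller: the intermediate fraction 27/7 is closer to x than 23/6.

27/7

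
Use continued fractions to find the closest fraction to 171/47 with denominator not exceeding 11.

40/11

Expand x = 171/47 as a continued fraction with the Euclidean algorithm:
  171 = 3*47 + 30, so a_0 = 3.
  47 = 1*30 + 17, so a_1 = 1.
  30 = 1*17 + 13, so a_2 = 1.
  17 = 1*13 + 4, so a_3 = 1.
  13 = 3*4 + 1, so a_4 = 3.
  4 = 4*1 + 0, so a_5 = 4.
so x = [3; 1, 1, 1, 3, 4].
Convergents (p_i = a_i*p_{i-1} + p_{i-2}, q_i = a_i*q_{i-1} + q_{i-2} with p_{-2}=0, p_{-1}=1, q_{-2}=1, q_{-1}=0), until the denominator exceeds 11:
  i=0: a_0=3, p_0 = 3*1 + 0 = 3, q_0 = 3*0 + 1 = 1.
  i=1: a_1=1, p_1 = 1*3 + 1 = 4, q_1 = 1*1 + 0 = 1.
  i=2: a_2=1, p_2 = 1*4 + 3 = 7, q_2 = 1*1 + 1 = 2.
  i=3: a_3=1, p_3 = 1*7 + 4 = 11, q_3 = 1*2 + 1 = 3.
  i=4: a_4=3, p_4 = 3*11 + 7 = 40, q_4 = 3*3 + 2 = 11.
  i=5: a_5=4, p_5 = 4*40 + 11 = 171, q_5 = 4*11 + 3 = 47.
q_5 = 47 > 11, so the last convergent with denominator <= 11 is p_4/q_4 = 40/11.
The closest fraction with denominator <= 11 is either p_4/q_4 or the intermediate fraction (k*p_4 + p_3)/(k*q_4 + q_3) with the largest k >= 1 whose denominator stays <= 11; these approach x as k grows, and every other convergent or intermediate fraction in range is farther away.
Largest k: floor((11 - q_3)/q_4) = floor((11 - 3)/11) = 0.
Since k = 0, no intermediate fraction beyond p_4/q_4 has denominator <= 11, so the convergent 40/11 is the closest (its error is |171*11 - 40*47|/(47*11) = 1/517).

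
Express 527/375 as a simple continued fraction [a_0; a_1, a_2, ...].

[1; 2, 2, 7, 10]

Run the Euclidean algorithm on 527 and 375; the successive quotients are the partial quotients a_0, a_1, ... (each step inverts the fractional part left over by the previous one):
  527 = 1*375 + 152, so a_0 = 1.
  375 = 2*152 + 71, so a_1 = 2.
  152 = 2*71 + 10, so a_2 = 2.
  71 = 7*10 + 1, so a_3 = 7.
  10 = 10*1 + 0, so a_4 = 10.
The remainder reaches 0 after 5 divisions, so the expansion has 5 partial quotients, read off in order.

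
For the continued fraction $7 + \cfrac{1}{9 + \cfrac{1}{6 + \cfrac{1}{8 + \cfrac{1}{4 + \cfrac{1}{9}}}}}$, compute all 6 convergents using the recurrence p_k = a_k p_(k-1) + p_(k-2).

7/1, 64/9, 391/55, 3192/449, 13159/1851, 121623/17108

Using the convergent recurrence p_i = a_i*p_{i-1} + p_{i-2}, q_i = a_i*q_{i-1} + q_{i-2} with p_{-2}=0, p_{-1}=1, q_{-2}=1, q_{-1}=0:
  i=0: a_0=7, p_0 = 7*1 + 0 = 7, q_0 = 7*0 + 1 = 1.
  i=1: a_1=9, p_1 = 9*7 + 1 = 64, q_1 = 9*1 + 0 = 9.
  i=2: a_2=6, p_2 = 6*64 + 7 = 391, q_2 = 6*9 + 1 = 55.
  i=3: a_3=8, p_3 = 8*391 + 64 = 3192, q_3 = 8*55 + 9 = 449.
  i=4: a_4=4, p_4 = 4*3192 + 391 = 13159, q_4 = 4*449 + 55 = 1851.
  i=5: a_5=9, p_5 = 9*13159 + 3192 = 121623, q_5 = 9*1851 + 449 = 17108.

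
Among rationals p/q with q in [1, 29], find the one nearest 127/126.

1/1

Expand x = 127/126 as a continued fraction with the Euclidean algorithm:
  127 = 1*126 + 1, so a_0 = 1.
  126 = 126*1 + 0, so a_1 = 126.
so x = [1; 126].
Convergents (p_i = a_i*p_{i-1} + p_{i-2}, q_i = a_i*q_{i-1} + q_{i-2} with p_{-2}=0, p_{-1}=1, q_{-2}=1, q_{-1}=0), until the denominator exceeds 29:
  i=0: a_0=1, p_0 = 1*1 + 0 = 1, q_0 = 1*0 + 1 = 1.
  i=1: a_1=126, p_1 = 126*1 + 1 = 127, q_1 = 126*1 + 0 = 126.
q_1 = 126 > 29, so the last convergent with denominator <= 29 is p_0/q_0 = 1/1.
The closest fraction with denominator <= 29 is either p_0/q_0 or the intermediate fraction (k*p_0 + p_{-1})/(k*q_0 + q_{-1}) with the largest k >= 1 whose denominator stays <= 29; these approach x as k grows, and every other convergent or intermediate fraction in range is farther away.
Largest k: floor((29 - q_{-1})/q_0) = floor((29 - 0)/1) = 29 (using the seeds p_{-1} = 1, q_{-1} = 0).
That gives (29*1 + 1)/(29*1 + 0) = 30/29.
Compare the errors: |x - 1/1| = |127*1 - 1*126|/(126*1) = 1/126, and |x - 30/29| = |127*29 - 30*126|/(126*29) = 97/3654.
Cross-multiplying, 1*3654 = 3654 < 12222 = 97*126, so 1/126 is smaller: the convergent 1/1 is closer to x than 30/29.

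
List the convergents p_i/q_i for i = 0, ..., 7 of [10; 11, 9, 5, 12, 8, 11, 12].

10/1, 111/11, 1009/100, 5156/511, 62881/6232, 508204/50367, 5653125/560269, 68345704/6773595

Using the convergent recurrence p_i = a_i*p_{i-1} + p_{i-2}, q_i = a_i*q_{i-1} + q_{i-2} with p_{-2}=0, p_{-1}=1, q_{-2}=1, q_{-1}=0:
  i=0: a_0=10, p_0 = 10*1 + 0 = 10, q_0 = 10*0 + 1 = 1.
  i=1: a_1=11, p_1 = 11*10 + 1 = 111, q_1 = 11*1 + 0 = 11.
  i=2: a_2=9, p_2 = 9*111 + 10 = 1009, q_2 = 9*11 + 1 = 100.
  i=3: a_3=5, p_3 = 5*1009 + 111 = 5156, q_3 = 5*100 + 11 = 511.
  i=4: a_4=12, p_4 = 12*5156 + 1009 = 62881, q_4 = 12*511 + 100 = 6232.
  i=5: a_5=8, p_5 = 8*62881 + 5156 = 508204, q_5 = 8*6232 + 511 = 50367.
  i=6: a_6=11, p_6 = 11*508204 + 62881 = 5653125, q_6 = 11*50367 + 6232 = 560269.
  i=7: a_7=12, p_7 = 12*5653125 + 508204 = 68345704, q_7 = 12*560269 + 50367 = 6773595.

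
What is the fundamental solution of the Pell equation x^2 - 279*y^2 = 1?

First expand sqrt(279) as a continued fraction. With x_i = (sqrt(279) + m_i)/d_i and (m_0, d_0) = (0, 1): a_0 = floor(sqrt(279)) = 16, since 16^2 = 256 <= 279 < 289 = 17^2.
Iterate m_{i+1} = d_i*a_i - m_i, d_{i+1} = (279 - m_{i+1}^2)/d_i, a_{i+1} = floor((a_0 + m_{i+1})/d_{i+1}):
  m_1 = 1*16 - 0 = 16, d_1 = (279 - 16^2)/1 = 23/1 = 23, a_1 = floor((16 + 16)/23) = 1.
  m_2 = 23*1 - 16 = 7, d_2 = (279 - 7^2)/23 = 230/23 = 10, a_2 = floor((16 + 7)/10) = 2.
  m_3 = 10*2 - 7 = 13, d_3 = (279 - 13^2)/10 = 110/10 = 11, a_3 = floor((16 + 13)/11) = 2.
  m_4 = 11*2 - 13 = 9, d_4 = (279 - 9^2)/11 = 198/11 = 18, a_4 = floor((16 + 9)/18) = 1.
  m_5 = 18*1 - 9 = 9, d_5 = (279 - 9^2)/18 = 198/18 = 11, a_5 = floor((16 + 9)/11) = 2.
  m_6 = 11*2 - 9 = 13, d_6 = (279 - 13^2)/11 = 110/11 = 10, a_6 = floor((16 + 13)/10) = 2.
  m_7 = 10*2 - 13 = 7, d_7 = (279 - 7^2)/10 = 230/10 = 23, a_7 = floor((16 + 7)/23) = 1.
  m_8 = 23*1 - 7 = 16, d_8 = (279 - 16^2)/23 = 23/23 = 1, a_8 = floor((16 + 16)/1) = 32.
  m_9 = 1*32 - 16 = 16, d_9 = (279 - 16^2)/1 = 23/1 = 23: (m_9, d_9) = (m_1, d_1) = (16, 23), so from here the quotients repeat a_1, ..., a_8; the period length is 8.
So sqrt(279) = [16; (1, 2, 2, 1, 2, 2, 1, 32)] with period length k = 8.
k is even, so the fundamental solution of x^2 - 279y^2 = 1 is (p_{k-1}, q_{k-1}) = (p_7, q_7); compute convergents through index 7.
Convergents (p_i = a_i*p_{i-1} + p_{i-2}, q_i = a_i*q_{i-1} + q_{i-2} with p_{-2}=0, p_{-1}=1, q_{-2}=1, q_{-1}=0):
  i=0: a_0=16, p_0 = 16*1 + 0 = 16, q_0 = 16*0 + 1 = 1.
  i=1: a_1=1, p_1 = 1*16 + 1 = 17, q_1 = 1*1 + 0 = 1.
  i=2: a_2=2, p_2 = 2*17 + 16 = 50, q_2 = 2*1 + 1 = 3.
  i=3: a_3=2, p_3 = 2*50 + 17 = 117, q_3 = 2*3 + 1 = 7.
  i=4: a_4=1, p_4 = 1*117 + 50 = 167, q_4 = 1*7 + 3 = 10.
  i=5: a_5=2, p_5 = 2*167 + 117 = 451, q_5 = 2*10 + 7 = 27.
  i=6: a_6=2, p_6 = 2*451 + 167 = 1069, q_6 = 2*27 + 10 = 64.
  i=7: a_7=1, p_7 = 1*1069 + 451 = 1520, q_7 = 1*64 + 27 = 91.
Check: 1520^2 - 279*91^2 = 2310400 - 2310399 = 1, so (x, y) = (1520, 91) solves the equation, and by the theorem it is the least positive solution.

(x, y) = (1520, 91)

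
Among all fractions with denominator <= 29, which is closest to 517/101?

Expand x = 517/101 as a continued fraction with the Euclidean algorithm:
  517 = 5*101 + 12, so a_0 = 5.
  101 = 8*12 + 5, so a_1 = 8.
  12 = 2*5 + 2, so a_2 = 2.
  5 = 2*2 + 1, so a_3 = 2.
  2 = 2*1 + 0, so a_4 = 2.
so x = [5; 8, 2, 2, 2].
Convergents (p_i = a_i*p_{i-1} + p_{i-2}, q_i = a_i*q_{i-1} + q_{i-2} with p_{-2}=0, p_{-1}=1, q_{-2}=1, q_{-1}=0), until the denominator exceeds 29:
  i=0: a_0=5, p_0 = 5*1 + 0 = 5, q_0 = 5*0 + 1 = 1.
  i=1: a_1=8, p_1 = 8*5 + 1 = 41, q_1 = 8*1 + 0 = 8.
  i=2: a_2=2, p_2 = 2*41 + 5 = 87, q_2 = 2*8 + 1 = 17.
  i=3: a_3=2, p_3 = 2*87 + 41 = 215, q_3 = 2*17 + 8 = 42.
q_3 = 42 > 29, so the last convergent with denominator <= 29 is p_2/q_2 = 87/17.
The closest fraction with denominator <= 29 is either p_2/q_2 or the intermediate fraction (k*p_2 + p_1)/(k*q_2 + q_1) with the largest k >= 1 whose denominator stays <= 29; these approach x as k grows, and every other convergent or intermediate fraction in range is farther away.
Largest k: floor((29 - q_1)/q_2) = floor((29 - 8)/17) = 1.
That gives (1*87 + 41)/(1*17 + 8) = 128/25.
Compare the errors: |x - 87/17| = |517*17 - 87*101|/(101*17) = 2/1717, and |x - 128/25| = |517*25 - 128*101|/(101*25) = 3/2525.
Cross-multiplying, 2*2525 = 5050 < 5151 = 3*1717, so 2/1717 is smaller: the convergent 87/17 is closer to x than 128/25.

87/17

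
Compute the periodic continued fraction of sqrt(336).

[18; (3, 36)]

Write x_i = (sqrt(336) + m_i)/d_i with (m_0, d_0) = (0, 1). a_0 = floor(sqrt(336)) = 18, since 18^2 = 324 <= 336 < 361 = 19^2.
Iterate m_{i+1} = d_i*a_i - m_i, d_{i+1} = (336 - m_{i+1}^2)/d_i, a_{i+1} = floor((a_0 + m_{i+1})/d_{i+1}):
  m_1 = 1*18 - 0 = 18, d_1 = (336 - 18^2)/1 = 12/1 = 12, a_1 = floor((18 + 18)/12) = 3.
  m_2 = 12*3 - 18 = 18, d_2 = (336 - 18^2)/12 = 12/12 = 1, a_2 = floor((18 + 18)/1) = 36.
  m_3 = 1*36 - 18 = 18, d_3 = (336 - 18^2)/1 = 12/1 = 12: (m_3, d_3) = (m_1, d_1) = (18, 12), so from here the quotients repeat a_1, a_2; the period length is 2.
Hence the expansion of sqrt(336) is a_0 = 18 followed by the repeating block 3, 36 (period 2).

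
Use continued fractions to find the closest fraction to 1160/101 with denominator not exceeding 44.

Expand x = 1160/101 as a continued fraction with the Euclidean algorithm:
  1160 = 11*101 + 49, so a_0 = 11.
  101 = 2*49 + 3, so a_1 = 2.
  49 = 16*3 + 1, so a_2 = 16.
  3 = 3*1 + 0, so a_3 = 3.
so x = [11; 2, 16, 3].
Convergents (p_i = a_i*p_{i-1} + p_{i-2}, q_i = a_i*q_{i-1} + q_{i-2} with p_{-2}=0, p_{-1}=1, q_{-2}=1, q_{-1}=0), until the denominator exceeds 44:
  i=0: a_0=11, p_0 = 11*1 + 0 = 11, q_0 = 11*0 + 1 = 1.
  i=1: a_1=2, p_1 = 2*11 + 1 = 23, q_1 = 2*1 + 0 = 2.
  i=2: a_2=16, p_2 = 16*23 + 11 = 379, q_2 = 16*2 + 1 = 33.
  i=3: a_3=3, p_3 = 3*379 + 23 = 1160, q_3 = 3*33 + 2 = 101.
q_3 = 101 > 44, so the last convergent with denominator <= 44 is p_2/q_2 = 379/33.
The closest fraction with denominator <= 44 is either p_2/q_2 or the intermediate fraction (k*p_2 + p_1)/(k*q_2 + q_1) with the largest k >= 1 whose denominator stays <= 44; these approach x as k grows, and every other convergent or intermediate fraction in range is farther away.
Largest k: floor((44 - q_1)/q_2) = floor((44 - 2)/33) = 1.
That gives (1*379 + 23)/(1*33 + 2) = 402/35.
Compare the errors: |x - 379/33| = |1160*33 - 379*101|/(101*33) = 1/3333, and |x - 402/35| = |1160*35 - 402*101|/(101*35) = 2/3535.
Cross-multiplying, 1*3535 = 3535 < 6666 = 2*3333, so 1/3333 is smaller: the convergent 379/33 is closer to x than 402/35.

379/33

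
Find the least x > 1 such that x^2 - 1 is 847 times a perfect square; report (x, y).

(x, y) = (8193151, 281520)

First expand sqrt(847) as a continued fraction. With x_i = (sqrt(847) + m_i)/d_i and (m_0, d_0) = (0, 1): a_0 = floor(sqrt(847)) = 29, since 29^2 = 841 <= 847 < 900 = 30^2.
Iterate m_{i+1} = d_i*a_i - m_i, d_{i+1} = (847 - m_{i+1}^2)/d_i, a_{i+1} = floor((a_0 + m_{i+1})/d_{i+1}):
  m_1 = 1*29 - 0 = 29, d_1 = (847 - 29^2)/1 = 6/1 = 6, a_1 = floor((29 + 29)/6) = 9.
  m_2 = 6*9 - 29 = 25, d_2 = (847 - 25^2)/6 = 222/6 = 37, a_2 = floor((29 + 25)/37) = 1.
  m_3 = 37*1 - 25 = 12, d_3 = (847 - 12^2)/37 = 703/37 = 19, a_3 = floor((29 + 12)/19) = 2.
  m_4 = 19*2 - 12 = 26, d_4 = (847 - 26^2)/19 = 171/19 = 9, a_4 = floor((29 + 26)/9) = 6.
  m_5 = 9*6 - 26 = 28, d_5 = (847 - 28^2)/9 = 63/9 = 7, a_5 = floor((29 + 28)/7) = 8.
  m_6 = 7*8 - 28 = 28, d_6 = (847 - 28^2)/7 = 63/7 = 9, a_6 = floor((29 + 28)/9) = 6.
  m_7 = 9*6 - 28 = 26, d_7 = (847 - 26^2)/9 = 171/9 = 19, a_7 = floor((29 + 26)/19) = 2.
  m_8 = 19*2 - 26 = 12, d_8 = (847 - 12^2)/19 = 703/19 = 37, a_8 = floor((29 + 12)/37) = 1.
  m_9 = 37*1 - 12 = 25, d_9 = (847 - 25^2)/37 = 222/37 = 6, a_9 = floor((29 + 25)/6) = 9.
  m_10 = 6*9 - 25 = 29, d_10 = (847 - 29^2)/6 = 6/6 = 1, a_10 = floor((29 + 29)/1) = 58.
  m_11 = 1*58 - 29 = 29, d_11 = (847 - 29^2)/1 = 6/1 = 6: (m_11, d_11) = (m_1, d_1) = (29, 6), so from here the quotients repeat a_1, ..., a_10; the period length is 10.
So sqrt(847) = [29; (9, 1, 2, 6, 8, 6, 2, 1, 9, 58)] with period length k = 10.
k is even, so the fundamental solution of x^2 - 847y^2 = 1 is (p_{k-1}, q_{k-1}) = (p_9, q_9); compute convergents through index 9.
Convergents (p_i = a_i*p_{i-1} + p_{i-2}, q_i = a_i*q_{i-1} + q_{i-2} with p_{-2}=0, p_{-1}=1, q_{-2}=1, q_{-1}=0):
  i=0: a_0=29, p_0 = 29*1 + 0 = 29, q_0 = 29*0 + 1 = 1.
  i=1: a_1=9, p_1 = 9*29 + 1 = 262, q_1 = 9*1 + 0 = 9.
  i=2: a_2=1, p_2 = 1*262 + 29 = 291, q_2 = 1*9 + 1 = 10.
  i=3: a_3=2, p_3 = 2*291 + 262 = 844, q_3 = 2*10 + 9 = 29.
  i=4: a_4=6, p_4 = 6*844 + 291 = 5355, q_4 = 6*29 + 10 = 184.
  i=5: a_5=8, p_5 = 8*5355 + 844 = 43684, q_5 = 8*184 + 29 = 1501.
  i=6: a_6=6, p_6 = 6*43684 + 5355 = 267459, q_6 = 6*1501 + 184 = 9190.
  i=7: a_7=2, p_7 = 2*267459 + 43684 = 578602, q_7 = 2*9190 + 1501 = 19881.
  i=8: a_8=1, p_8 = 1*578602 + 267459 = 846061, q_8 = 1*19881 + 9190 = 29071.
  i=9: a_9=9, p_9 = 9*846061 + 578602 = 8193151, q_9 = 9*29071 + 19881 = 281520.
Check: 8193151^2 - 847*281520^2 = 67127723308801 - 67127723308800 = 1, so (x, y) = (8193151, 281520) solves the equation, and by the theorem it is the least positive solution.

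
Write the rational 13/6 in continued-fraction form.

Run the Euclidean algorithm on 13 and 6; the successive quotients are the partial quotients a_0, a_1, ... (each step inverts the fractional part left over by the previous one):
  13 = 2*6 + 1, so a_0 = 2.
  6 = 6*1 + 0, so a_1 = 6.
The remainder reaches 0 after 2 divisions, so the expansion has 2 partial quotients, read off in order.

[2; 6]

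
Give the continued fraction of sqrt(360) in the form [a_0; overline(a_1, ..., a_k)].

[18; overline(1, 36)]

Write x_i = (sqrt(360) + m_i)/d_i with (m_0, d_0) = (0, 1). a_0 = floor(sqrt(360)) = 18, since 18^2 = 324 <= 360 < 361 = 19^2.
Iterate m_{i+1} = d_i*a_i - m_i, d_{i+1} = (360 - m_{i+1}^2)/d_i, a_{i+1} = floor((a_0 + m_{i+1})/d_{i+1}):
  m_1 = 1*18 - 0 = 18, d_1 = (360 - 18^2)/1 = 36/1 = 36, a_1 = floor((18 + 18)/36) = 1.
  m_2 = 36*1 - 18 = 18, d_2 = (360 - 18^2)/36 = 36/36 = 1, a_2 = floor((18 + 18)/1) = 36.
  m_3 = 1*36 - 18 = 18, d_3 = (360 - 18^2)/1 = 36/1 = 36: (m_3, d_3) = (m_1, d_1) = (18, 36), so from here the quotients repeat a_1, a_2; the period length is 2.
Hence the expansion of sqrt(360) is a_0 = 18 followed by the repeating block 1, 36 (period 2).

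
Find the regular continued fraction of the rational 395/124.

Run the Euclidean algorithm on 395 and 124; the successive quotients are the partial quotients a_0, a_1, ... (each step inverts the fractional part left over by the previous one):
  395 = 3*124 + 23, so a_0 = 3.
  124 = 5*23 + 9, so a_1 = 5.
  23 = 2*9 + 5, so a_2 = 2.
  9 = 1*5 + 4, so a_3 = 1.
  5 = 1*4 + 1, so a_4 = 1.
  4 = 4*1 + 0, so a_5 = 4.
The remainder reaches 0 after 6 divisions, so the expansion has 6 partial quotients, read off in order.

[3; 5, 2, 1, 1, 4]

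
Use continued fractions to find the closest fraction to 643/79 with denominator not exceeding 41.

Expand x = 643/79 as a continued fraction with the Euclidean algorithm:
  643 = 8*79 + 11, so a_0 = 8.
  79 = 7*11 + 2, so a_1 = 7.
  11 = 5*2 + 1, so a_2 = 5.
  2 = 2*1 + 0, so a_3 = 2.
so x = [8; 7, 5, 2].
Convergents (p_i = a_i*p_{i-1} + p_{i-2}, q_i = a_i*q_{i-1} + q_{i-2} with p_{-2}=0, p_{-1}=1, q_{-2}=1, q_{-1}=0), until the denominator exceeds 41:
  i=0: a_0=8, p_0 = 8*1 + 0 = 8, q_0 = 8*0 + 1 = 1.
  i=1: a_1=7, p_1 = 7*8 + 1 = 57, q_1 = 7*1 + 0 = 7.
  i=2: a_2=5, p_2 = 5*57 + 8 = 293, q_2 = 5*7 + 1 = 36.
  i=3: a_3=2, p_3 = 2*293 + 57 = 643, q_3 = 2*36 + 7 = 79.
q_3 = 79 > 41, so the last convergent with denominator <= 41 is p_2/q_2 = 293/36.
The closest fraction with denominator <= 41 is either p_2/q_2 or the intermediate fraction (k*p_2 + p_1)/(k*q_2 + q_1) with the largest k >= 1 whose denominator stays <= 41; these approach x as k grows, and every other convergent or intermediate fraction in range is farther away.
Largest k: floor((41 - q_1)/q_2) = floor((41 - 7)/36) = 0.
Since k = 0, no intermediate fraction beyond p_2/q_2 has denominator <= 41, so the convergent 293/36 is the closest (its error is |643*36 - 293*79|/(79*36) = 1/2844).

293/36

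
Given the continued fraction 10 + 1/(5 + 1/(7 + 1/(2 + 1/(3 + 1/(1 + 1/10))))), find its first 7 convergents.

10/1, 51/5, 367/36, 785/77, 2722/267, 3507/344, 37792/3707

Using the convergent recurrence p_i = a_i*p_{i-1} + p_{i-2}, q_i = a_i*q_{i-1} + q_{i-2} with p_{-2}=0, p_{-1}=1, q_{-2}=1, q_{-1}=0:
  i=0: a_0=10, p_0 = 10*1 + 0 = 10, q_0 = 10*0 + 1 = 1.
  i=1: a_1=5, p_1 = 5*10 + 1 = 51, q_1 = 5*1 + 0 = 5.
  i=2: a_2=7, p_2 = 7*51 + 10 = 367, q_2 = 7*5 + 1 = 36.
  i=3: a_3=2, p_3 = 2*367 + 51 = 785, q_3 = 2*36 + 5 = 77.
  i=4: a_4=3, p_4 = 3*785 + 367 = 2722, q_4 = 3*77 + 36 = 267.
  i=5: a_5=1, p_5 = 1*2722 + 785 = 3507, q_5 = 1*267 + 77 = 344.
  i=6: a_6=10, p_6 = 10*3507 + 2722 = 37792, q_6 = 10*344 + 267 = 3707.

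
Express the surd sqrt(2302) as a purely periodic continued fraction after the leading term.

Write x_i = (sqrt(2302) + m_i)/d_i with (m_0, d_0) = (0, 1). a_0 = floor(sqrt(2302)) = 47, since 47^2 = 2209 <= 2302 < 2304 = 48^2.
Iterate m_{i+1} = d_i*a_i - m_i, d_{i+1} = (2302 - m_{i+1}^2)/d_i, a_{i+1} = floor((a_0 + m_{i+1})/d_{i+1}):
  m_1 = 1*47 - 0 = 47, d_1 = (2302 - 47^2)/1 = 93/1 = 93, a_1 = floor((47 + 47)/93) = 1.
  m_2 = 93*1 - 47 = 46, d_2 = (2302 - 46^2)/93 = 186/93 = 2, a_2 = floor((47 + 46)/2) = 46.
  m_3 = 2*46 - 46 = 46, d_3 = (2302 - 46^2)/2 = 186/2 = 93, a_3 = floor((47 + 46)/93) = 1.
  m_4 = 93*1 - 46 = 47, d_4 = (2302 - 47^2)/93 = 93/93 = 1, a_4 = floor((47 + 47)/1) = 94.
  m_5 = 1*94 - 47 = 47, d_5 = (2302 - 47^2)/1 = 93/1 = 93: (m_5, d_5) = (m_1, d_1) = (47, 93), so from here the quotients repeat a_1, ..., a_4; the period length is 4.
Hence the expansion of sqrt(2302) is a_0 = 47 followed by the repeating block 1, 46, 1, 94 (period 4).

[47; (1, 46, 1, 94)]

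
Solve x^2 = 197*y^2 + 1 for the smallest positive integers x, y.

(x, y) = (393, 28)

First expand sqrt(197) as a continued fraction. With x_i = (sqrt(197) + m_i)/d_i and (m_0, d_0) = (0, 1): a_0 = floor(sqrt(197)) = 14, since 14^2 = 196 <= 197 < 225 = 15^2.
Iterate m_{i+1} = d_i*a_i - m_i, d_{i+1} = (197 - m_{i+1}^2)/d_i, a_{i+1} = floor((a_0 + m_{i+1})/d_{i+1}):
  m_1 = 1*14 - 0 = 14, d_1 = (197 - 14^2)/1 = 1/1 = 1, a_1 = floor((14 + 14)/1) = 28.
  m_2 = 1*28 - 14 = 14, d_2 = (197 - 14^2)/1 = 1/1 = 1: (m_2, d_2) = (m_1, d_1) = (14, 1), so from here the quotient a_1 repeats; the period length is 1.
So sqrt(197) = [14; (28)] with period length k = 1.
k is odd, so (p_{k-1}, q_{k-1}) only solves x^2 - 197y^2 = -1 and the fundamental solution of x^2 - 197y^2 = 1 is (p_{2k-1}, q_{2k-1}) = (p_1, q_1); compute convergents through index 1, running through the period twice.
Convergents (p_i = a_i*p_{i-1} + p_{i-2}, q_i = a_i*q_{i-1} + q_{i-2} with p_{-2}=0, p_{-1}=1, q_{-2}=1, q_{-1}=0):
  i=0: a_0=14, p_0 = 14*1 + 0 = 14, q_0 = 14*0 + 1 = 1.
  i=1: a_1=28, p_1 = 28*14 + 1 = 393, q_1 = 28*1 + 0 = 28.
Indeed p_0^2 - 197*q_0^2 = 196 - 197 = -1, not +1.
Check: 393^2 - 197*28^2 = 154449 - 154448 = 1, so (x, y) = (393, 28) solves the equation, and by the theorem it is the least positive solution.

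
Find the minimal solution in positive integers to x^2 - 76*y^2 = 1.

(x, y) = (57799, 6630)

First expand sqrt(76) as a continued fraction. With x_i = (sqrt(76) + m_i)/d_i and (m_0, d_0) = (0, 1): a_0 = floor(sqrt(76)) = 8, since 8^2 = 64 <= 76 < 81 = 9^2.
Iterate m_{i+1} = d_i*a_i - m_i, d_{i+1} = (76 - m_{i+1}^2)/d_i, a_{i+1} = floor((a_0 + m_{i+1})/d_{i+1}):
  m_1 = 1*8 - 0 = 8, d_1 = (76 - 8^2)/1 = 12/1 = 12, a_1 = floor((8 + 8)/12) = 1.
  m_2 = 12*1 - 8 = 4, d_2 = (76 - 4^2)/12 = 60/12 = 5, a_2 = floor((8 + 4)/5) = 2.
  m_3 = 5*2 - 4 = 6, d_3 = (76 - 6^2)/5 = 40/5 = 8, a_3 = floor((8 + 6)/8) = 1.
  m_4 = 8*1 - 6 = 2, d_4 = (76 - 2^2)/8 = 72/8 = 9, a_4 = floor((8 + 2)/9) = 1.
  m_5 = 9*1 - 2 = 7, d_5 = (76 - 7^2)/9 = 27/9 = 3, a_5 = floor((8 + 7)/3) = 5.
  m_6 = 3*5 - 7 = 8, d_6 = (76 - 8^2)/3 = 12/3 = 4, a_6 = floor((8 + 8)/4) = 4.
  m_7 = 4*4 - 8 = 8, d_7 = (76 - 8^2)/4 = 12/4 = 3, a_7 = floor((8 + 8)/3) = 5.
  m_8 = 3*5 - 8 = 7, d_8 = (76 - 7^2)/3 = 27/3 = 9, a_8 = floor((8 + 7)/9) = 1.
  m_9 = 9*1 - 7 = 2, d_9 = (76 - 2^2)/9 = 72/9 = 8, a_9 = floor((8 + 2)/8) = 1.
  m_10 = 8*1 - 2 = 6, d_10 = (76 - 6^2)/8 = 40/8 = 5, a_10 = floor((8 + 6)/5) = 2.
  m_11 = 5*2 - 6 = 4, d_11 = (76 - 4^2)/5 = 60/5 = 12, a_11 = floor((8 + 4)/12) = 1.
  m_12 = 12*1 - 4 = 8, d_12 = (76 - 8^2)/12 = 12/12 = 1, a_12 = floor((8 + 8)/1) = 16.
  m_13 = 1*16 - 8 = 8, d_13 = (76 - 8^2)/1 = 12/1 = 12: (m_13, d_13) = (m_1, d_1) = (8, 12), so from here the quotients repeat a_1, ..., a_12; the period length is 12.
So sqrt(76) = [8; (1, 2, 1, 1, 5, 4, 5, 1, 1, 2, 1, 16)] with period length k = 12.
k is even, so the fundamental solution of x^2 - 76y^2 = 1 is (p_{k-1}, q_{k-1}) = (p_11, q_11); compute convergents through index 11.
Convergents (p_i = a_i*p_{i-1} + p_{i-2}, q_i = a_i*q_{i-1} + q_{i-2} with p_{-2}=0, p_{-1}=1, q_{-2}=1, q_{-1}=0):
  i=0: a_0=8, p_0 = 8*1 + 0 = 8, q_0 = 8*0 + 1 = 1.
  i=1: a_1=1, p_1 = 1*8 + 1 = 9, q_1 = 1*1 + 0 = 1.
  i=2: a_2=2, p_2 = 2*9 + 8 = 26, q_2 = 2*1 + 1 = 3.
  i=3: a_3=1, p_3 = 1*26 + 9 = 35, q_3 = 1*3 + 1 = 4.
  i=4: a_4=1, p_4 = 1*35 + 26 = 61, q_4 = 1*4 + 3 = 7.
  i=5: a_5=5, p_5 = 5*61 + 35 = 340, q_5 = 5*7 + 4 = 39.
  i=6: a_6=4, p_6 = 4*340 + 61 = 1421, q_6 = 4*39 + 7 = 163.
  i=7: a_7=5, p_7 = 5*1421 + 340 = 7445, q_7 = 5*163 + 39 = 854.
  i=8: a_8=1, p_8 = 1*7445 + 1421 = 8866, q_8 = 1*854 + 163 = 1017.
  i=9: a_9=1, p_9 = 1*8866 + 7445 = 16311, q_9 = 1*1017 + 854 = 1871.
  i=10: a_10=2, p_10 = 2*16311 + 8866 = 41488, q_10 = 2*1871 + 1017 = 4759.
  i=11: a_11=1, p_11 = 1*41488 + 16311 = 57799, q_11 = 1*4759 + 1871 = 6630.
Check: 57799^2 - 76*6630^2 = 3340724401 - 3340724400 = 1, so (x, y) = (57799, 6630) solves the equation, and by the theorem it is the least positive solution.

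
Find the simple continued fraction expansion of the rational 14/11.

[1; 3, 1, 2]

Run the Euclidean algorithm on 14 and 11; the successive quotients are the partial quotients a_0, a_1, ... (each step inverts the fractional part left over by the previous one):
  14 = 1*11 + 3, so a_0 = 1.
  11 = 3*3 + 2, so a_1 = 3.
  3 = 1*2 + 1, so a_2 = 1.
  2 = 2*1 + 0, so a_3 = 2.
The remainder reaches 0 after 4 divisions, so the expansion has 4 partial quotients, read off in order.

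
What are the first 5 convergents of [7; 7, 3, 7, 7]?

7/1, 50/7, 157/22, 1149/161, 8200/1149

Using the convergent recurrence p_i = a_i*p_{i-1} + p_{i-2}, q_i = a_i*q_{i-1} + q_{i-2} with p_{-2}=0, p_{-1}=1, q_{-2}=1, q_{-1}=0:
  i=0: a_0=7, p_0 = 7*1 + 0 = 7, q_0 = 7*0 + 1 = 1.
  i=1: a_1=7, p_1 = 7*7 + 1 = 50, q_1 = 7*1 + 0 = 7.
  i=2: a_2=3, p_2 = 3*50 + 7 = 157, q_2 = 3*7 + 1 = 22.
  i=3: a_3=7, p_3 = 7*157 + 50 = 1149, q_3 = 7*22 + 7 = 161.
  i=4: a_4=7, p_4 = 7*1149 + 157 = 8200, q_4 = 7*161 + 22 = 1149.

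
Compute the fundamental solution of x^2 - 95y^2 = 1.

(x, y) = (39, 4)

First expand sqrt(95) as a continued fraction. With x_i = (sqrt(95) + m_i)/d_i and (m_0, d_0) = (0, 1): a_0 = floor(sqrt(95)) = 9, since 9^2 = 81 <= 95 < 100 = 10^2.
Iterate m_{i+1} = d_i*a_i - m_i, d_{i+1} = (95 - m_{i+1}^2)/d_i, a_{i+1} = floor((a_0 + m_{i+1})/d_{i+1}):
  m_1 = 1*9 - 0 = 9, d_1 = (95 - 9^2)/1 = 14/1 = 14, a_1 = floor((9 + 9)/14) = 1.
  m_2 = 14*1 - 9 = 5, d_2 = (95 - 5^2)/14 = 70/14 = 5, a_2 = floor((9 + 5)/5) = 2.
  m_3 = 5*2 - 5 = 5, d_3 = (95 - 5^2)/5 = 70/5 = 14, a_3 = floor((9 + 5)/14) = 1.
  m_4 = 14*1 - 5 = 9, d_4 = (95 - 9^2)/14 = 14/14 = 1, a_4 = floor((9 + 9)/1) = 18.
  m_5 = 1*18 - 9 = 9, d_5 = (95 - 9^2)/1 = 14/1 = 14: (m_5, d_5) = (m_1, d_1) = (9, 14), so from here the quotients repeat a_1, ..., a_4; the period length is 4.
So sqrt(95) = [9; (1, 2, 1, 18)] with period length k = 4.
k is even, so the fundamental solution of x^2 - 95y^2 = 1 is (p_{k-1}, q_{k-1}) = (p_3, q_3); compute convergents through index 3.
Convergents (p_i = a_i*p_{i-1} + p_{i-2}, q_i = a_i*q_{i-1} + q_{i-2} with p_{-2}=0, p_{-1}=1, q_{-2}=1, q_{-1}=0):
  i=0: a_0=9, p_0 = 9*1 + 0 = 9, q_0 = 9*0 + 1 = 1.
  i=1: a_1=1, p_1 = 1*9 + 1 = 10, q_1 = 1*1 + 0 = 1.
  i=2: a_2=2, p_2 = 2*10 + 9 = 29, q_2 = 2*1 + 1 = 3.
  i=3: a_3=1, p_3 = 1*29 + 10 = 39, q_3 = 1*3 + 1 = 4.
Check: 39^2 - 95*4^2 = 1521 - 1520 = 1, so (x, y) = (39, 4) solves the equation, and by the theorem it is the least positive solution.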